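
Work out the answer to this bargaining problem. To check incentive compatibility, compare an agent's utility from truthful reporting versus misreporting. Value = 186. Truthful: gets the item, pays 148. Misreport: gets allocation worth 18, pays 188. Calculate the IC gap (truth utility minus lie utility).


Step 1: U(truth) = value - payment = 186 - 148 = 38
Step 2: U(lie) = allocation - payment = 18 - 188 = -170
Step 3: IC gap = 38 - (-170) = 208

208


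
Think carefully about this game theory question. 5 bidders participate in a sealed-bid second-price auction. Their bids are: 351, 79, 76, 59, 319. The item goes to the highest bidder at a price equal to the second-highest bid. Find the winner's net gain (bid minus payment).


Step 1: Sort bids in descending order: 351, 319, 79, 76, 59
Step 2: The winning bid is the highest: 351
Step 3: The payment equals the second-highest bid: 319
Step 4: Surplus = winner's bid - payment = 351 - 319 = 32

32


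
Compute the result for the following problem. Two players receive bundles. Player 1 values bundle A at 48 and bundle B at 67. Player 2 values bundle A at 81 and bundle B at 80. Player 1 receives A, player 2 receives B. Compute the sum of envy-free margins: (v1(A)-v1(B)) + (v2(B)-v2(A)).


Step 1: Player 1's margin = v1(A) - v1(B) = 48 - 67 = -19
Step 2: Player 2's margin = v2(B) - v2(A) = 80 - 81 = -1
Step 3: Total margin = -19 + -1 = -20

-20


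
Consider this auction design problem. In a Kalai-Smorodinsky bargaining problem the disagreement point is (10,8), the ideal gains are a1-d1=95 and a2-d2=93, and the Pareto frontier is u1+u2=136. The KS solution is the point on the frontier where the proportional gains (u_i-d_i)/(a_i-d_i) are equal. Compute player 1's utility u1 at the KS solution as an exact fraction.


Step 1: At the KS point, (u1-d1)/r1 = (u2-d2)/r2 = t and u1+u2 = 136
Step 2: u1 = d1 + r1*t and u2 = d2 + r2*t, so (d1 + r1*t) + (d2 + r2*t) = 136
Step 3: t = (136 - 10 - 8)/(95 + 93) = 118/188 = 59/94
Step 4: u1 = d1 + r1*t = 10 + 95 * 59/94 = 6545/94
Step 5: (Check: u2 = d2 + r2*t = 6239/94; u1+u2 = 6545/94 + 6239/94 = 136, on the frontier.)

6545/94


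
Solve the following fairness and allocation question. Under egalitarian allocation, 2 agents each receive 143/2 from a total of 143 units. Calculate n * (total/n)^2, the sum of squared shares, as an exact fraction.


Step 1: Each agent's share = 143/2
Step 2: Square of each share = (143/2)^2 = 20449/4
Step 3: Sum of squares = 2 * 20449/4 = 20449/2

20449/2


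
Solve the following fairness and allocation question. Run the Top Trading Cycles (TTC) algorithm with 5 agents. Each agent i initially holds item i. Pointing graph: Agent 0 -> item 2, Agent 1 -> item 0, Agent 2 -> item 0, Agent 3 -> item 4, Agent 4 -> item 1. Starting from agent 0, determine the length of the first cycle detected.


Step 1: Trace the pointer graph from agent 0: 0 -> 2 -> 0
Step 2: A cycle is detected when we revisit agent 0
Step 3: The cycle is: 0 -> 2 -> 0
Step 4: Cycle length = 2

2


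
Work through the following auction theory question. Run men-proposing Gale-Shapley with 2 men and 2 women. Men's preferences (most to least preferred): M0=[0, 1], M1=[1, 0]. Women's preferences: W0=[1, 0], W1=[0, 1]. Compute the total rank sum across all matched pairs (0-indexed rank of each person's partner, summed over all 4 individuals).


Step 1: Run Gale-Shapley (men propose, women hold best offer):
  M0 proposes to W0; she accepts
  M1 proposes to W1; she accepts
Step 2: Final matching: W0-M0, W1-M1
Step 3: 0-indexed ranks (man's rank of his match, then woman's): 0 + 1 + 0 + 1
Step 4: Total rank sum = 2

2


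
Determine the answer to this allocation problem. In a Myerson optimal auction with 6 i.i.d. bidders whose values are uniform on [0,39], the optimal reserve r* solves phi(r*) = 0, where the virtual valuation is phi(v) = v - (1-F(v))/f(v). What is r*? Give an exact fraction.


Step 1: For U[0,39], F(v) = v/39 and f(v) = 1/39
Step 2: phi(v) = v - (1 - v/39)/(1/39) = v - (39 - v) = 2v - 39
Step 3: Set phi(r*) = 0: 2r* - 39 = 0
Step 4: r* = 39/2 (the number of bidders n = 6 does not enter)

39/2


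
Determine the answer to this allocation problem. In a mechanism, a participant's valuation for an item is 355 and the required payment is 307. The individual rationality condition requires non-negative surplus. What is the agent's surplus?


Step 1: Surplus = value - payment = 355 - 307 = 48
Step 2: IR is satisfied (surplus >= 0)

48


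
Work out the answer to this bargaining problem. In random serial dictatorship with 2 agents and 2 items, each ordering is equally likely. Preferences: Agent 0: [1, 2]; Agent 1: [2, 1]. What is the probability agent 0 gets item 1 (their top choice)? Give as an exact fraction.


Step 1: Agent 0 wants item 1
Step 2: There are 2 possible orderings of agents
Step 3: In 2 orderings, agent 0 gets item 1
Step 4: Probability = 2/2 = 1

1


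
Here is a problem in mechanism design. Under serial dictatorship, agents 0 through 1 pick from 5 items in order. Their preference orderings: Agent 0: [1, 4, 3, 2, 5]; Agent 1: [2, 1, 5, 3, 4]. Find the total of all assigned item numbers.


Step 1: Agent 0 picks item 1
Step 2: Agent 1 picks item 2
Step 3: Sum = 1 + 2 = 3

3


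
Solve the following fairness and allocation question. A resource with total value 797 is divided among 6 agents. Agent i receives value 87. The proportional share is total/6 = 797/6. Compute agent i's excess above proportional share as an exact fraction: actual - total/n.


Step 1: Proportional share = 797/6
Step 2: Agent's actual allocation = 87
Step 3: Excess = 87 - 797/6 = -275/6

-275/6


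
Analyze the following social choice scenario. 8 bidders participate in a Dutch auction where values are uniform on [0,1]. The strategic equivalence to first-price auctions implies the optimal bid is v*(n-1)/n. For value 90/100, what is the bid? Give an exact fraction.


Step 1: Dutch auctions are strategically equivalent to first-price auctions
Step 2: The equilibrium bid is b(v) = v*(n-1)/n
Step 3: b = 9/10 * 7/8
Step 4: b = 63/80

63/80


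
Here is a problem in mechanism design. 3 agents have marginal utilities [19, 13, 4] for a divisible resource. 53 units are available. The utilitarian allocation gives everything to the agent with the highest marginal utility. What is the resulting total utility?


Step 1: The marginal utilities are [19, 13, 4]
Step 2: The highest marginal utility is 19
Step 3: All 53 units go to that agent
Step 4: Total utility = 19 * 53 = 1007

1007


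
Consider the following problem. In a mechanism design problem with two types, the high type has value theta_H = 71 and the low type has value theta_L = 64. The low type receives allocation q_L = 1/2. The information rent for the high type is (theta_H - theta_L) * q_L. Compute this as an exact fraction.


Step 1: theta_H - theta_L = 71 - 64 = 7
Step 2: Information rent = (theta_H - theta_L) * q_L
Step 3: = 7 * 1/2
Step 4: = 7/2

7/2


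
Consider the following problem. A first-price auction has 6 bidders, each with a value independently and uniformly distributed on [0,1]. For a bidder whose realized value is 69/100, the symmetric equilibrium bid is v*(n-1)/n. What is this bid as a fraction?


Step 1: The symmetric BNE bidding function is b(v) = v * (n-1) / n
Step 2: Substitute v = 69/100 and n = 6
Step 3: b = 69/100 * 5/6
Step 4: b = 23/40

23/40


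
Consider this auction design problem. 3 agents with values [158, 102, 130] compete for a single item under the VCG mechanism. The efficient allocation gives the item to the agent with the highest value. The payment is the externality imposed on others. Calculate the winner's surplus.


Step 1: The winner is the agent with the highest value: agent 0 with value 158
Step 2: Values of other agents: [102, 130]
Step 3: VCG payment = max of others' values = 130
Step 4: Surplus = 158 - 130 = 28

28


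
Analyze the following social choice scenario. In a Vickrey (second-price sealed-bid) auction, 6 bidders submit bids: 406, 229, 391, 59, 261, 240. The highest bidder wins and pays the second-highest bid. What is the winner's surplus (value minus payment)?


Step 1: Sort bids in descending order: 406, 391, 261, 240, 229, 59
Step 2: The winning bid is the highest: 406
Step 3: The payment equals the second-highest bid: 391
Step 4: Surplus = winner's bid - payment = 406 - 391 = 15

15


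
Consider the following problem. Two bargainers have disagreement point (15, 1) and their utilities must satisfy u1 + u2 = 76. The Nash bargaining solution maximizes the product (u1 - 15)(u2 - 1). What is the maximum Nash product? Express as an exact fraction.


Step 1: The Nash solution splits surplus symmetrically above the disagreement point
Step 2: u1 = (total + d1 - d2)/2 = (76 + 15 - 1)/2 = 45
Step 3: u2 = (total - d1 + d2)/2 = (76 - 15 + 1)/2 = 31
Step 4: Nash product = (45 - 15) * (31 - 1)
Step 5: = 30 * 30 = 900

900


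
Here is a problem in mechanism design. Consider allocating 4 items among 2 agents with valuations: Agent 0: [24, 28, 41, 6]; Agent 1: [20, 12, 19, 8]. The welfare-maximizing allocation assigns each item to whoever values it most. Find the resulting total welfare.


Step 1: For each item, find the maximum value among all agents.
Step 2: Item 0 -> Agent 0 (value 24)
Step 3: Item 1 -> Agent 0 (value 28)
Step 4: Item 2 -> Agent 0 (value 41)
Step 5: Item 3 -> Agent 1 (value 8)
Step 6: Total welfare = 24 + 28 + 41 + 8 = 101

101


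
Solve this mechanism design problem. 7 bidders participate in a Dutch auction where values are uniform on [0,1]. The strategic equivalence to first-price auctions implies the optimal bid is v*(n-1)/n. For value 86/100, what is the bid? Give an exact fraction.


Step 1: Dutch auctions are strategically equivalent to first-price auctions
Step 2: The equilibrium bid is b(v) = v*(n-1)/n
Step 3: b = 43/50 * 6/7
Step 4: b = 129/175

129/175


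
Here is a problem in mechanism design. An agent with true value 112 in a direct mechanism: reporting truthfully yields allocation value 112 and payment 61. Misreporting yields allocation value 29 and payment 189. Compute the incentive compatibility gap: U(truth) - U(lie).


Step 1: U(truth) = value - payment = 112 - 61 = 51
Step 2: U(lie) = allocation - payment = 29 - 189 = -160
Step 3: IC gap = 51 - (-160) = 211

211


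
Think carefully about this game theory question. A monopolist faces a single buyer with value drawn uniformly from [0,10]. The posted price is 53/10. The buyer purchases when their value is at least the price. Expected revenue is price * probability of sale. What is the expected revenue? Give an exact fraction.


Step 1: Posted price r = 53/10, value support [0,10]
Step 2: P(v >= r) = (10 - 53/10)/10 = 47/100
Step 3: Expected revenue = r * P(v >= r) = 53/10 * 47/100
Step 4: Revenue = 2491/1000

2491/1000


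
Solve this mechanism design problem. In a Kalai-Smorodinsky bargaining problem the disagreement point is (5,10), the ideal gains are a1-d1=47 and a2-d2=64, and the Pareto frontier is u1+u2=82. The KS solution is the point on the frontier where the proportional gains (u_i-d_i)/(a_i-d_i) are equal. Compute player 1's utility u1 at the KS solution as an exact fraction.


Step 1: At the KS point, (u1-d1)/r1 = (u2-d2)/r2 = t and u1+u2 = 82
Step 2: u1 = d1 + r1*t and u2 = d2 + r2*t, so (d1 + r1*t) + (d2 + r2*t) = 82
Step 3: t = (82 - 5 - 10)/(47 + 64) = 67/111
Step 4: u1 = d1 + r1*t = 5 + 47 * 67/111 = 3704/111
Step 5: (Check: u2 = d2 + r2*t = 5398/111; u1+u2 = 3704/111 + 5398/111 = 82, on the frontier.)

3704/111


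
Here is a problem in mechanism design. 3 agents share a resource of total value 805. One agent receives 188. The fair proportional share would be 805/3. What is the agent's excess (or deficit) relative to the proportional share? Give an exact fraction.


Step 1: Proportional share = 805/3
Step 2: Agent's actual allocation = 188
Step 3: Excess = 188 - 805/3 = -241/3

-241/3


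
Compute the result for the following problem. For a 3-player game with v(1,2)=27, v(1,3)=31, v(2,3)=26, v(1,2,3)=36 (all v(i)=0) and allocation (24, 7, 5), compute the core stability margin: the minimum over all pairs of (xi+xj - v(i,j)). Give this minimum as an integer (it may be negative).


Step 1: Slack for coalition (1,2): x1+x2 - v12 = 31 - 27 = 4
Step 2: Slack for coalition (1,3): x1+x3 - v13 = 29 - 31 = -2
Step 3: Slack for coalition (2,3): x2+x3 - v23 = 12 - 26 = -14
Step 4: Minimum slack = min(4, -2, -14) = -14, attained by (2,3); coalition (2,3) can block (slack < 0), so the allocation is not in the core

-14


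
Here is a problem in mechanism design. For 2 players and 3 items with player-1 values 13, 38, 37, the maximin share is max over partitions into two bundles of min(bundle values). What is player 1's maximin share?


Step 1: Item values = 13, 38, 37
Step 2: Enumerate all 2-bundle partitions and take the smaller bundle:
  Partition 1: {13} vs {38,37} -> bundles 13, 75; min = 13
  Partition 2: {38} vs {13,37} -> bundles 38, 50; min = 38
  Partition 3: {37} vs {13,38} -> bundles 37, 51; min = 37
Step 3: MMS = max(13, 38, 37) = 38

38


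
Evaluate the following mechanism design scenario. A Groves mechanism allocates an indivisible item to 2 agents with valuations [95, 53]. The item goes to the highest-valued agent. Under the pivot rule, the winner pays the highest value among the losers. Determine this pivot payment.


Step 1: The efficient winner is agent 0 with value 95
Step 2: Other agents' values: [53]
Step 3: Pivot payment = max(others) = 53
Step 4: The winner pays 53

53


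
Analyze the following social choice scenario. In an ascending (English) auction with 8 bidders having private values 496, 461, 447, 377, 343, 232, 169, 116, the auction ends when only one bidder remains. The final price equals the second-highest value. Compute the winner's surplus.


Step 1: Identify the highest value: 496
Step 2: Identify the second-highest value: 461
Step 3: The final price = second-highest value = 461
Step 4: Surplus = 496 - 461 = 35

35


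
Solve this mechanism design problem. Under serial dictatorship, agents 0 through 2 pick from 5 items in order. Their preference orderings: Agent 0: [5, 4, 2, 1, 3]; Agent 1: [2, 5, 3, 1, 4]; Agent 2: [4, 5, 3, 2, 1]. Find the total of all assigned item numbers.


Step 1: Agent 0 picks item 5
Step 2: Agent 1 picks item 2
Step 3: Agent 2 picks item 4
Step 4: Sum = 5 + 2 + 4 = 11

11


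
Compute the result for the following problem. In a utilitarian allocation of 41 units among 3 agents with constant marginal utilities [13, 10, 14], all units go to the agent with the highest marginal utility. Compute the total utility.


Step 1: The marginal utilities are [13, 10, 14]
Step 2: The highest marginal utility is 14
Step 3: All 41 units go to that agent
Step 4: Total utility = 14 * 41 = 574

574


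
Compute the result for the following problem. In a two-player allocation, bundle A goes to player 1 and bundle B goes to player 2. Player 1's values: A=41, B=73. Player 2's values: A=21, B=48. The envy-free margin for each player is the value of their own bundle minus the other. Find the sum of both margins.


Step 1: Player 1's margin = v1(A) - v1(B) = 41 - 73 = -32
Step 2: Player 2's margin = v2(B) - v2(A) = 48 - 21 = 27
Step 3: Total margin = -32 + 27 = -5

-5


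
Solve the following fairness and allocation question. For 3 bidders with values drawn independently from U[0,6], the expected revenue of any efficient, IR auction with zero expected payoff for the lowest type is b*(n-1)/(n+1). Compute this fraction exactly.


Step 1: By Revenue Equivalence, expected revenue = b*(n-1)/(n+1)
Step 2: Substituting n = 3, b = 6
Step 3: Revenue = 6*(3-1)/(3+1) = 6*2/4
Step 4: Revenue = 12/4 = 3

3


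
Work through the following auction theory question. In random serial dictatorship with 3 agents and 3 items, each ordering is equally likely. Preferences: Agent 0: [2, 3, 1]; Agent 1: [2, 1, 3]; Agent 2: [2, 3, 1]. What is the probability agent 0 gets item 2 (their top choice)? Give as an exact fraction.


Step 1: Agent 0 wants item 2
Step 2: There are 6 possible orderings of agents
Step 3: In 2 orderings, agent 0 gets item 2
Step 4: Probability = 2/6 = 1/3

1/3


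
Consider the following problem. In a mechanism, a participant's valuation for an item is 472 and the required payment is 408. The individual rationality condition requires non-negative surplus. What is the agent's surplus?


Step 1: Surplus = value - payment = 472 - 408 = 64
Step 2: IR is satisfied (surplus >= 0)

64


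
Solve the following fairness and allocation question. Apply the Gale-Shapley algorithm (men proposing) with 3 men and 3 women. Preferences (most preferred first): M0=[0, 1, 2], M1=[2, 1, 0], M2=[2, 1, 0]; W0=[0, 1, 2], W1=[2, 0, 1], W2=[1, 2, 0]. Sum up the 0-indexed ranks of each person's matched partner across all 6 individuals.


Step 1: Run Gale-Shapley (men propose, women hold best offer):
  M0 proposes to W0; she accepts
  M1 proposes to W2; she accepts
  M2 proposes to W2; rejected
  M2 proposes to W1; she accepts
Step 2: Final matching: W0-M0, W1-M2, W2-M1
Step 3: 0-indexed ranks (man's rank of his match, then woman's): 0 + 0 + 1 + 0 + 0 + 0
Step 4: Total rank sum = 1

1


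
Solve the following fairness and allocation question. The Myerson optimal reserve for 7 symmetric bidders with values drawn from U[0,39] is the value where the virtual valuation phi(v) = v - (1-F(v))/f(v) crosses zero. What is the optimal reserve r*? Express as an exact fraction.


Step 1: For U[0,39], F(v) = v/39 and f(v) = 1/39
Step 2: phi(v) = v - (1 - v/39)/(1/39) = v - (39 - v) = 2v - 39
Step 3: Set phi(r*) = 0: 2r* - 39 = 0
Step 4: r* = 39/2 (the number of bidders n = 7 does not enter)

39/2


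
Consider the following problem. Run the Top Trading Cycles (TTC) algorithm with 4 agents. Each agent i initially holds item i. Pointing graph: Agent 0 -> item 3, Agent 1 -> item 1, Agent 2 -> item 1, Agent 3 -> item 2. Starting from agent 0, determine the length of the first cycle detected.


Step 1: Trace the pointer graph from agent 0: 0 -> 3 -> 2 -> 1 -> 1
Step 2: A cycle is detected when we revisit agent 1
Step 3: The cycle is: 1 -> 1
Step 4: Cycle length = 1

1


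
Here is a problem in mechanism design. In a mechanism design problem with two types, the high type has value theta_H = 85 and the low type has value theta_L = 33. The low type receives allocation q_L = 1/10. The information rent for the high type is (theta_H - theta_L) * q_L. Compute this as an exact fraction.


Step 1: theta_H - theta_L = 85 - 33 = 52
Step 2: Information rent = (theta_H - theta_L) * q_L
Step 3: = 52 * 1/10
Step 4: = 26/5

26/5


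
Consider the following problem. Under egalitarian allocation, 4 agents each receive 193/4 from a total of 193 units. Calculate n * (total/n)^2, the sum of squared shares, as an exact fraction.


Step 1: Each agent's share = 193/4
Step 2: Square of each share = (193/4)^2 = 37249/16
Step 3: Sum of squares = 4 * 37249/16 = 37249/4

37249/4


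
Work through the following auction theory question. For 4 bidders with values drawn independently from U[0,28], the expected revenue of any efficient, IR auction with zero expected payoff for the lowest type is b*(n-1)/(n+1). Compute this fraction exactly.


Step 1: By Revenue Equivalence, expected revenue = b*(n-1)/(n+1)
Step 2: Substituting n = 4, b = 28
Step 3: Revenue = 28*(4-1)/(4+1) = 28*3/5
Step 4: Revenue = 84/5

84/5


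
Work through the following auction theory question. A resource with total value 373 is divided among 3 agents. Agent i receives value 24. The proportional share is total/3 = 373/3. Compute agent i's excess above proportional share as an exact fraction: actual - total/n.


Step 1: Proportional share = 373/3
Step 2: Agent's actual allocation = 24
Step 3: Excess = 24 - 373/3 = -301/3

-301/3


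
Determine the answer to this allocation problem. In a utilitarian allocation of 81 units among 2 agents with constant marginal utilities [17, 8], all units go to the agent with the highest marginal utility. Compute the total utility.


Step 1: The marginal utilities are [17, 8]
Step 2: The highest marginal utility is 17
Step 3: All 81 units go to that agent
Step 4: Total utility = 17 * 81 = 1377

1377


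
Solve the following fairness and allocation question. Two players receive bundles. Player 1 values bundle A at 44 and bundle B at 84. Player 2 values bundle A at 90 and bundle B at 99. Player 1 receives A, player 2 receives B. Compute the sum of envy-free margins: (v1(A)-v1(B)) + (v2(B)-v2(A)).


Step 1: Player 1's margin = v1(A) - v1(B) = 44 - 84 = -40
Step 2: Player 2's margin = v2(B) - v2(A) = 99 - 90 = 9
Step 3: Total margin = -40 + 9 = -31

-31


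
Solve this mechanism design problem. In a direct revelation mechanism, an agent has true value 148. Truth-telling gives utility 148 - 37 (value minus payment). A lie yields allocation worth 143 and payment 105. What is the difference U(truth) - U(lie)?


Step 1: U(truth) = value - payment = 148 - 37 = 111
Step 2: U(lie) = allocation - payment = 143 - 105 = 38
Step 3: IC gap = 111 - 38 = 73

73


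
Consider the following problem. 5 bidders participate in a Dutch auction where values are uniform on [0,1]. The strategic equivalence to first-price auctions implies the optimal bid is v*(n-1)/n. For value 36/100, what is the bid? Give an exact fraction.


Step 1: Dutch auctions are strategically equivalent to first-price auctions
Step 2: The equilibrium bid is b(v) = v*(n-1)/n
Step 3: b = 9/25 * 4/5
Step 4: b = 36/125

36/125


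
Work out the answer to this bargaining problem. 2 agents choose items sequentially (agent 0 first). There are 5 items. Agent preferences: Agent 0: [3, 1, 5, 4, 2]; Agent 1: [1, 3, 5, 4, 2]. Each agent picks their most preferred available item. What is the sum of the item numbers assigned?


Step 1: Agent 0 picks item 3
Step 2: Agent 1 picks item 1
Step 3: Sum = 3 + 1 = 4

4


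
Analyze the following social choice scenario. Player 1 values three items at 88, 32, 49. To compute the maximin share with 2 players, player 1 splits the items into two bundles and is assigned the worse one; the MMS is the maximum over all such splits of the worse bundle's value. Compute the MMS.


Step 1: Item values = 88, 32, 49
Step 2: Enumerate all 2-bundle partitions and take the smaller bundle:
  Partition 1: {88} vs {32,49} -> bundles 88, 81; min = 81
  Partition 2: {32} vs {88,49} -> bundles 32, 137; min = 32
  Partition 3: {49} vs {88,32} -> bundles 49, 120; min = 49
Step 3: MMS = max(81, 32, 49) = 81

81


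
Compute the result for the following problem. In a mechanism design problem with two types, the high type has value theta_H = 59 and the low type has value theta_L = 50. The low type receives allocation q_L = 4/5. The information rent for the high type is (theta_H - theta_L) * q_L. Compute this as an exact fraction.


Step 1: theta_H - theta_L = 59 - 50 = 9
Step 2: Information rent = (theta_H - theta_L) * q_L
Step 3: = 9 * 4/5
Step 4: = 36/5

36/5


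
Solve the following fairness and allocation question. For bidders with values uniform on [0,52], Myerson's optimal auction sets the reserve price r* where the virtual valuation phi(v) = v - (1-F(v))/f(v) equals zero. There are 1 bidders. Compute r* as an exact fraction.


Step 1: For U[0,52], F(v) = v/52 and f(v) = 1/52
Step 2: phi(v) = v - (1 - v/52)/(1/52) = v - (52 - v) = 2v - 52
Step 3: Set phi(r*) = 0: 2r* - 52 = 0
Step 4: r* = 52/2 = 26 (the number of bidders n = 1 does not enter)

26


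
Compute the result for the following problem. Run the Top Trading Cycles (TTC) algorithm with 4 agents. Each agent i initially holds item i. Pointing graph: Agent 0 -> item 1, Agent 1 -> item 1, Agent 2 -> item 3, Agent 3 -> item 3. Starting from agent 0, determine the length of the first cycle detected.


Step 1: Trace the pointer graph from agent 0: 0 -> 1 -> 1
Step 2: A cycle is detected when we revisit agent 1
Step 3: The cycle is: 1 -> 1
Step 4: Cycle length = 1

1


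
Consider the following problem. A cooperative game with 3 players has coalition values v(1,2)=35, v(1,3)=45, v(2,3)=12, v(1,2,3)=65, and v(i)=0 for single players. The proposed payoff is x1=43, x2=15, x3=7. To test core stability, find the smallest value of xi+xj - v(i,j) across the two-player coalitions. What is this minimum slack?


Step 1: Slack for coalition (1,2): x1+x2 - v12 = 58 - 35 = 23
Step 2: Slack for coalition (1,3): x1+x3 - v13 = 50 - 45 = 5
Step 3: Slack for coalition (2,3): x2+x3 - v23 = 22 - 12 = 10
Step 4: Minimum slack = min(23, 5, 10) = 5, attained by (1,3); no pair can gain by deviating, so the allocation is in the core

5


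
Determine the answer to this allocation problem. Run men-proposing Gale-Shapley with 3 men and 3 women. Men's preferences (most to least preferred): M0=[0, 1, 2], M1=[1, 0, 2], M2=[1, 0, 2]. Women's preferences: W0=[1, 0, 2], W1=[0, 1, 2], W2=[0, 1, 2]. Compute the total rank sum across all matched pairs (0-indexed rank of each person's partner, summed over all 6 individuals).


Step 1: Run Gale-Shapley (men propose, women hold best offer):
  M0 proposes to W0; she accepts
  M1 proposes to W1; she accepts
  M2 proposes to W1; rejected
  M2 proposes to W0; rejected
  M2 proposes to W2; she accepts
Step 2: Final matching: W0-M0, W1-M1, W2-M2
Step 3: 0-indexed ranks (man's rank of his match, then woman's): 0 + 1 + 0 + 1 + 2 + 2
Step 4: Total rank sum = 6

6


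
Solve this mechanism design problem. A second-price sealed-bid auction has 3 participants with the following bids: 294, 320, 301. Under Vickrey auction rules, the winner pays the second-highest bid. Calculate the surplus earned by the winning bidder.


Step 1: Sort bids in descending order: 320, 301, 294
Step 2: The winning bid is the highest: 320
Step 3: The payment equals the second-highest bid: 301
Step 4: Surplus = winner's bid - payment = 320 - 301 = 19

19


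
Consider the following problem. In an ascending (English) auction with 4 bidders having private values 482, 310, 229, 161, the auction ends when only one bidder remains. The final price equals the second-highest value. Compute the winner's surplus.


Step 1: Identify the highest value: 482
Step 2: Identify the second-highest value: 310
Step 3: The final price = second-highest value = 310
Step 4: Surplus = 482 - 310 = 172

172


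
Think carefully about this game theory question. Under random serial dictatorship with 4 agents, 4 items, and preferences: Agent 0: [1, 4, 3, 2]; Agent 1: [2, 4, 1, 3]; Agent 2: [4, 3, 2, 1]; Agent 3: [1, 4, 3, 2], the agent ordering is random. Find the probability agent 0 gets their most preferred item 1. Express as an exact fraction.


Step 1: Agent 0 wants item 1
Step 2: There are 24 possible orderings of agents
Step 3: In 12 orderings, agent 0 gets item 1
Step 4: Probability = 12/24 = 1/2

1/2


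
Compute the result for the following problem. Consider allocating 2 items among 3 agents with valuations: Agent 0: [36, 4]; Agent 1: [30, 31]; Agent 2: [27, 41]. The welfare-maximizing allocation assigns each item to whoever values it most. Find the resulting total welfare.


Step 1: For each item, find the maximum value among all agents.
Step 2: Item 0 -> Agent 0 (value 36)
Step 3: Item 1 -> Agent 2 (value 41)
Step 4: Total welfare = 36 + 41 = 77

77


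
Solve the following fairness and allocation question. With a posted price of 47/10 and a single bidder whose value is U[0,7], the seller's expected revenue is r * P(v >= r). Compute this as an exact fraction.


Step 1: Posted price r = 47/10, value support [0,7]
Step 2: P(v >= r) = (7 - 47/10)/7 = 23/70
Step 3: Expected revenue = r * P(v >= r) = 47/10 * 23/70
Step 4: Revenue = 1081/700

1081/700


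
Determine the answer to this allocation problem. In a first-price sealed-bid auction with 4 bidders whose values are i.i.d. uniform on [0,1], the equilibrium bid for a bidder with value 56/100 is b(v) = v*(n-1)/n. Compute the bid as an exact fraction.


Step 1: The symmetric BNE bidding function is b(v) = v * (n-1) / n
Step 2: Substitute v = 14/25 and n = 4
Step 3: b = 14/25 * 3/4
Step 4: b = 21/50

21/50


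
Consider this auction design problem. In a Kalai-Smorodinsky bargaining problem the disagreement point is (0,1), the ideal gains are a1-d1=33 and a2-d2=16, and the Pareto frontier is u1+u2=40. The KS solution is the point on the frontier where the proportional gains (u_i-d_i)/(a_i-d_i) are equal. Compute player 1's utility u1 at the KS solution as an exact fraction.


Step 1: At the KS point, (u1-d1)/r1 = (u2-d2)/r2 = t and u1+u2 = 40
Step 2: u1 = d1 + r1*t and u2 = d2 + r2*t, so (d1 + r1*t) + (d2 + r2*t) = 40
Step 3: t = (40 - 0 - 1)/(33 + 16) = 39/49
Step 4: u1 = d1 + r1*t = 0 + 33 * 39/49 = 1287/49
Step 5: (Check: u2 = d2 + r2*t = 673/49; u1+u2 = 1287/49 + 673/49 = 40, on the frontier.)

1287/49


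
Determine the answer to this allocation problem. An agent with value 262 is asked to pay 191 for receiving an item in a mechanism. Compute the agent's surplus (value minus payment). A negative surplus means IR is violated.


Step 1: Surplus = value - payment = 262 - 191 = 71
Step 2: IR is satisfied (surplus >= 0)

71


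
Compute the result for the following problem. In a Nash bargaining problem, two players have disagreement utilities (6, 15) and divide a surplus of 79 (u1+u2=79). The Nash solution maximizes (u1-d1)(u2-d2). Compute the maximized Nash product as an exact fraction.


Step 1: The Nash solution splits surplus symmetrically above the disagreement point
Step 2: u1 = (total + d1 - d2)/2 = (79 + 6 - 15)/2 = 35
Step 3: u2 = (total - d1 + d2)/2 = (79 - 6 + 15)/2 = 44
Step 4: Nash product = (35 - 6) * (44 - 15)
Step 5: = 29 * 29 = 841

841


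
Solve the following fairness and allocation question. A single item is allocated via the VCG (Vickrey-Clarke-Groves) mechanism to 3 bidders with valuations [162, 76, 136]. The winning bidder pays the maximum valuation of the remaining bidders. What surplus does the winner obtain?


Step 1: The winner is the agent with the highest value: agent 0 with value 162
Step 2: Values of other agents: [76, 136]
Step 3: VCG payment = max of others' values = 136
Step 4: Surplus = 162 - 136 = 26

26


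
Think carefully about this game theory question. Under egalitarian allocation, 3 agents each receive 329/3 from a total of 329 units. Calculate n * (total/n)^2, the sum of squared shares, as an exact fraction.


Step 1: Each agent's share = 329/3
Step 2: Square of each share = (329/3)^2 = 108241/9
Step 3: Sum of squares = 3 * 108241/9 = 108241/3

108241/3


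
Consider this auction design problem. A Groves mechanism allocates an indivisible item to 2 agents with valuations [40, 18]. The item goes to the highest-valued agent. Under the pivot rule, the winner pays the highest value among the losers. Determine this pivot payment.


Step 1: The efficient winner is agent 0 with value 40
Step 2: Other agents' values: [18]
Step 3: Pivot payment = max(others) = 18
Step 4: The winner pays 18

18


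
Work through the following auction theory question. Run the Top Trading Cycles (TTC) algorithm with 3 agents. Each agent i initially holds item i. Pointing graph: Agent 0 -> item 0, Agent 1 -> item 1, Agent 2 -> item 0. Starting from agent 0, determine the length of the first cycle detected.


Step 1: Trace the pointer graph from agent 0: 0 -> 0
Step 2: A cycle is detected when we revisit agent 0
Step 3: The cycle is: 0 -> 0
Step 4: Cycle length = 1

1


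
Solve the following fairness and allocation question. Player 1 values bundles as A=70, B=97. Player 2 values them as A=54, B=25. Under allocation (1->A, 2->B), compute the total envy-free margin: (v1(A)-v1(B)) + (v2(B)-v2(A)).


Step 1: Player 1's margin = v1(A) - v1(B) = 70 - 97 = -27
Step 2: Player 2's margin = v2(B) - v2(A) = 25 - 54 = -29
Step 3: Total margin = -27 + -29 = -56

-56


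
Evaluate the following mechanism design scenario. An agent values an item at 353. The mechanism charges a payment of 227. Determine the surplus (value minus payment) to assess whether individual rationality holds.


Step 1: Surplus = value - payment = 353 - 227 = 126
Step 2: IR is satisfied (surplus >= 0)

126


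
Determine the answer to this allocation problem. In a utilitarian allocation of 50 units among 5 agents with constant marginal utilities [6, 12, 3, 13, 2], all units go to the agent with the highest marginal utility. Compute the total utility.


Step 1: The marginal utilities are [6, 12, 3, 13, 2]
Step 2: The highest marginal utility is 13
Step 3: All 50 units go to that agent
Step 4: Total utility = 13 * 50 = 650

650


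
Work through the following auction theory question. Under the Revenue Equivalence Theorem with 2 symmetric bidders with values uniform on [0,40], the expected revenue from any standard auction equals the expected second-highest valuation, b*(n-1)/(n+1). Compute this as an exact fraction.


Step 1: By Revenue Equivalence, expected revenue = b*(n-1)/(n+1)
Step 2: Substituting n = 2, b = 40
Step 3: Revenue = 40*(2-1)/(2+1) = 40*1/3
Step 4: Revenue = 40/3

40/3


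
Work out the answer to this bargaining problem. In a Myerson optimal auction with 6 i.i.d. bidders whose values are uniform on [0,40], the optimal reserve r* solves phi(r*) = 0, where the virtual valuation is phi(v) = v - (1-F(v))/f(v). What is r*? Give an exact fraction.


Step 1: For U[0,40], F(v) = v/40 and f(v) = 1/40
Step 2: phi(v) = v - (1 - v/40)/(1/40) = v - (40 - v) = 2v - 40
Step 3: Set phi(r*) = 0: 2r* - 40 = 0
Step 4: r* = 40/2 = 20 (the number of bidders n = 6 does not enter)

20


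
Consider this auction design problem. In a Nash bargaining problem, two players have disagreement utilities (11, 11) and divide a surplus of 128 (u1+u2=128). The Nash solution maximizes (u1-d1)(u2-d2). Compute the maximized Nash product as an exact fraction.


Step 1: The Nash solution splits surplus symmetrically above the disagreement point
Step 2: u1 = (total + d1 - d2)/2 = (128 + 11 - 11)/2 = 64
Step 3: u2 = (total - d1 + d2)/2 = (128 - 11 + 11)/2 = 64
Step 4: Nash product = (64 - 11) * (64 - 11)
Step 5: = 53 * 53 = 2809

2809


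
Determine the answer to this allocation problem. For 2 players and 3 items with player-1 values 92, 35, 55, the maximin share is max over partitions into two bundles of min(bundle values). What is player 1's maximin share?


Step 1: Item values = 92, 35, 55
Step 2: Enumerate all 2-bundle partitions and take the smaller bundle:
  Partition 1: {92} vs {35,55} -> bundles 92, 90; min = 90
  Partition 2: {35} vs {92,55} -> bundles 35, 147; min = 35
  Partition 3: {55} vs {92,35} -> bundles 55, 127; min = 55
Step 3: MMS = max(90, 35, 55) = 90

90


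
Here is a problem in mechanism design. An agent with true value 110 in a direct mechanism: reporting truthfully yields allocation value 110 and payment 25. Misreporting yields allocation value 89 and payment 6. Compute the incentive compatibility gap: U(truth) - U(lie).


Step 1: U(truth) = value - payment = 110 - 25 = 85
Step 2: U(lie) = allocation - payment = 89 - 6 = 83
Step 3: IC gap = 85 - 83 = 2

2


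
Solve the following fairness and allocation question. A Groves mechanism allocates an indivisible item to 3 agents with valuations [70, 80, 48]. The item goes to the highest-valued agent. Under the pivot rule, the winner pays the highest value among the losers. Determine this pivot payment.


Step 1: The efficient winner is agent 1 with value 80
Step 2: Other agents' values: [70, 48]
Step 3: Pivot payment = max(others) = 70
Step 4: The winner pays 70

70


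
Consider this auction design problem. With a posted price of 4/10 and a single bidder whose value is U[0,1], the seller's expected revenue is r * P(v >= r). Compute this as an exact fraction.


Step 1: Posted price r = 2/5, value support [0,1]
Step 2: P(v >= r) = (1 - 2/5)/1 = 3/5
Step 3: Expected revenue = r * P(v >= r) = 2/5 * 3/5
Step 4: Revenue = 6/25

6/25


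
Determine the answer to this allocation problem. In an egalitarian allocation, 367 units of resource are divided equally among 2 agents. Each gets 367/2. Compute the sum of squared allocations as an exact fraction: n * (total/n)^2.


Step 1: Each agent's share = 367/2
Step 2: Square of each share = (367/2)^2 = 134689/4
Step 3: Sum of squares = 2 * 134689/4 = 134689/2

134689/2


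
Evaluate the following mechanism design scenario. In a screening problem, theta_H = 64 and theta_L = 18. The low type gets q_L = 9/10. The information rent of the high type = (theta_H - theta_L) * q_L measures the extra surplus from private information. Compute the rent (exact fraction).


Step 1: theta_H - theta_L = 64 - 18 = 46
Step 2: Information rent = (theta_H - theta_L) * q_L
Step 3: = 46 * 9/10
Step 4: = 207/5

207/5


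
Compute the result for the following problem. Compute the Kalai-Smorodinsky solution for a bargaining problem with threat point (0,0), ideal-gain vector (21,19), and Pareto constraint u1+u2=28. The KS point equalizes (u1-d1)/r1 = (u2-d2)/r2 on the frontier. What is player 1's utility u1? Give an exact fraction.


Step 1: At the KS point, (u1-d1)/r1 = (u2-d2)/r2 = t and u1+u2 = 28
Step 2: u1 = d1 + r1*t and u2 = d2 + r2*t, so (d1 + r1*t) + (d2 + r2*t) = 28
Step 3: t = (28 - 0 - 0)/(21 + 19) = 28/40 = 7/10
Step 4: u1 = d1 + r1*t = 0 + 21 * 7/10 = 147/10
Step 5: (Check: u2 = d2 + r2*t = 133/10; u1+u2 = 147/10 + 133/10 = 28, on the frontier.)

147/10


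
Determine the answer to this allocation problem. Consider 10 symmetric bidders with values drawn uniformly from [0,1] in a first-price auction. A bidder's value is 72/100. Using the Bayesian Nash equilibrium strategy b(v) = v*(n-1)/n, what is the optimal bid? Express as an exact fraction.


Step 1: The symmetric BNE bidding function is b(v) = v * (n-1) / n
Step 2: Substitute v = 18/25 and n = 10
Step 3: b = 18/25 * 9/10
Step 4: b = 81/125

81/125


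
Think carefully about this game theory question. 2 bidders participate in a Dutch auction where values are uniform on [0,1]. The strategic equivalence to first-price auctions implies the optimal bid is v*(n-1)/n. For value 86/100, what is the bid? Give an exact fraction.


Step 1: Dutch auctions are strategically equivalent to first-price auctions
Step 2: The equilibrium bid is b(v) = v*(n-1)/n
Step 3: b = 43/50 * 1/2
Step 4: b = 43/100

43/100


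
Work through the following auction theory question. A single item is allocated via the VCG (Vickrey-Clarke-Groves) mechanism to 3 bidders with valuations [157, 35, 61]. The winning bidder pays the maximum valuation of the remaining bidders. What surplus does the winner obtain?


Step 1: The winner is the agent with the highest value: agent 0 with value 157
Step 2: Values of other agents: [35, 61]
Step 3: VCG payment = max of others' values = 61
Step 4: Surplus = 157 - 61 = 96

96


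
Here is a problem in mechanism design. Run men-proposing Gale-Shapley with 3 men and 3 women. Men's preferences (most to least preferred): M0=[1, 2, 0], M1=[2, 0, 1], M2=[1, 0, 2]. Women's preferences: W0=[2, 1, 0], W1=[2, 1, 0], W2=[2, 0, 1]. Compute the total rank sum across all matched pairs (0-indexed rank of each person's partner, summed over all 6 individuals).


Step 1: Run Gale-Shapley (men propose, women hold best offer):
  M0 proposes to W1; she accepts
  M1 proposes to W2; she accepts
  M2 proposes to W1; she switches from M0
  M0 proposes to W2; she switches from M1
  M1 proposes to W0; she accepts
Step 2: Final matching: W0-M1, W1-M2, W2-M0
Step 3: 0-indexed ranks (man's rank of his match, then woman's): 1 + 1 + 0 + 0 + 1 + 1
Step 4: Total rank sum = 4

4


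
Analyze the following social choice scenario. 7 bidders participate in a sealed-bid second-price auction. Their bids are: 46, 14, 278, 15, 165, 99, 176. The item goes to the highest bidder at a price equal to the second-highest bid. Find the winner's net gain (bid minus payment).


Step 1: Sort bids in descending order: 278, 176, 165, 99, 46, 15, 14
Step 2: The winning bid is the highest: 278
Step 3: The payment equals the second-highest bid: 176
Step 4: Surplus = winner's bid - payment = 278 - 176 = 102

102
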